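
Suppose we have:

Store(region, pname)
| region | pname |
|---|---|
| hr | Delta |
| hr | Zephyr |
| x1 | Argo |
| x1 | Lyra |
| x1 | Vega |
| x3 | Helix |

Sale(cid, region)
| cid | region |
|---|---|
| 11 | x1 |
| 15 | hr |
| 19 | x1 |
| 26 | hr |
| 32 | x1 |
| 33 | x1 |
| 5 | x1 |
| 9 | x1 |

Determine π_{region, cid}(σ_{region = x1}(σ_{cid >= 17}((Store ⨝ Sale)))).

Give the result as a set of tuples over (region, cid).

{(x1, 19), (x1, 32), (x1, 33)}

Store ⋈ Sale (natural join on region): {(hr, Delta, 15), (hr, Delta, 26), (hr, Zephyr, 15), (hr, Zephyr, 26), (x1, Argo, 11), (x1, Argo, 19), (x1, Argo, 32), (x1, Argo, 33), (x1, Argo, 5), (x1, Argo, 9), (x1, Lyra, 11), (x1, Lyra, 19), (x1, Lyra, 32), (x1, Lyra, 33), (x1, Lyra, 5), (x1, Lyra, 9), (x1, Vega, 11), (x1, Vega, 19), (x1, Vega, 32), (x1, Vega, 33), (x1, Vega, 5), (x1, Vega, 9)}
Filtering on cid >= 17 leaves {(hr, Delta, 26), (hr, Zephyr, 26), (x1, Argo, 19), (x1, Argo, 32), (x1, Argo, 33), (x1, Lyra, 19), (x1, Lyra, 32), (x1, Lyra, 33), (x1, Vega, 19), (x1, Vega, 32), (x1, Vega, 33)}.
Filtering on region = x1 leaves {(x1, Argo, 19), (x1, Argo, 32), (x1, Argo, 33), (x1, Lyra, 19), (x1, Lyra, 32), (x1, Lyra, 33), (x1, Vega, 19), (x1, Vega, 32), (x1, Vega, 33)}.
π[region, cid]: project onto (region, cid) (6 duplicate(s) eliminated) → {(x1, 19), (x1, 32), (x1, 33)}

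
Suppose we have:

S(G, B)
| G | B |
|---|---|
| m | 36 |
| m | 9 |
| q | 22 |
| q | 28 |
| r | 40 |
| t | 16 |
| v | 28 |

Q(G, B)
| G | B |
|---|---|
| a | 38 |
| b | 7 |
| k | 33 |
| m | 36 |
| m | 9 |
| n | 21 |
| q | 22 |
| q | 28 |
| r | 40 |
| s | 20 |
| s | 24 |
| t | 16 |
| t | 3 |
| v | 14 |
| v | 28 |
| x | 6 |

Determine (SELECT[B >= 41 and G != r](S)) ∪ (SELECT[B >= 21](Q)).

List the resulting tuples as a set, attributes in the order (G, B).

{(a, 38), (k, 33), (m, 36), (n, 21), (q, 22), (q, 28), (r, 40), (s, 24), (v, 28)}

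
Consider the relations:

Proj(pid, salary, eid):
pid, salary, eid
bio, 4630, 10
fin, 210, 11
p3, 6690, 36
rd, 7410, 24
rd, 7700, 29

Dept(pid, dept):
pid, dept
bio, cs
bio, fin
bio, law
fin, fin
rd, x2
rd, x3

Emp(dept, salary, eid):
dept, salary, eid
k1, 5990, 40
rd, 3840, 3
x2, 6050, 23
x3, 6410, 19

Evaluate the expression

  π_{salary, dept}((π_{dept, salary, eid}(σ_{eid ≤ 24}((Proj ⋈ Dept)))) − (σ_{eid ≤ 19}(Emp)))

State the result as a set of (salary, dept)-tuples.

{(210, fin), (4630, cs), (4630, fin), (4630, law), (7410, x2), (7410, x3)}

Natural join on pid: {(bio, 4630, 10, cs), (bio, 4630, 10, fin), (bio, 4630, 10, law), (fin, 210, 11, fin), (rd, 7410, 24, x2), (rd, 7410, 24, x3), (rd, 7700, 29, x2), (rd, 7700, 29, x3)}
Selection eid ≤ 24: {(bio, 4630, 10, cs), (bio, 4630, 10, fin), (bio, 4630, 10, law), (fin, 210, 11, fin), (rd, 7410, 24, x2), (rd, 7410, 24, x3)}
Keep only column(s) dept, salary, eid: {(cs, 4630, 10), (fin, 210, 11), (fin, 4630, 10), (law, 4630, 10), (x2, 7410, 24), (x3, 7410, 24)}
Selection eid ≤ 19: {(rd, 3840, 3), (x3, 6410, 19)}
Set difference of the two operands is {(cs, 4630, 10), (fin, 210, 11), (fin, 4630, 10), (law, 4630, 10), (x2, 7410, 24), (x3, 7410, 24)}.
Keep only column(s) salary, dept: {(210, fin), (4630, cs), (4630, fin), (4630, law), (7410, x2), (7410, x3)}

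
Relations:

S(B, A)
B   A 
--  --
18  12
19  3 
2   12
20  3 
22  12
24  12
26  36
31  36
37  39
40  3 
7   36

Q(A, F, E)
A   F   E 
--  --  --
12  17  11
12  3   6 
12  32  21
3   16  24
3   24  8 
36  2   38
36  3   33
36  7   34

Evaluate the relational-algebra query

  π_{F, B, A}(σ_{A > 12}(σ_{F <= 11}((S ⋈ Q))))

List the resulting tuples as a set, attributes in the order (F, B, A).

Natural join on A: {(18, 12, 17, 11), (18, 12, 3, 6), (18, 12, 32, 21), (19, 3, 16, 24), (19, 3, 24, 8), (2, 12, 17, 11), (2, 12, 3, 6), (2, 12, 32, 21), (20, 3, 16, 24), (20, 3, 24, 8), (22, 12, 17, 11), (22, 12, 3, 6), (22, 12, 32, 21), (24, 12, 17, 11), (24, 12, 3, 6), (24, 12, 32, 21), (26, 36, 2, 38), (26, 36, 3, 33), (26, 36, 7, 34), (31, 36, 2, 38), (31, 36, 3, 33), (31, 36, 7, 34), (40, 3, 16, 24), (40, 3, 24, 8), (7, 36, 2, 38), (7, 36, 3, 33), (7, 36, 7, 34)}
σ[F <= 11]: keep tuples satisfying F <= 11 → {(18, 12, 3, 6), (2, 12, 3, 6), (22, 12, 3, 6), (24, 12, 3, 6), (26, 36, 2, 38), (26, 36, 3, 33), (26, 36, 7, 34), (31, 36, 2, 38), (31, 36, 3, 33), (31, 36, 7, 34), (7, 36, 2, 38), (7, 36, 3, 33), (7, 36, 7, 34)}
σ[A > 12]: keep tuples satisfying A > 12 → {(26, 36, 2, 38), (26, 36, 3, 33), (26, 36, 7, 34), (31, 36, 2, 38), (31, 36, 3, 33), (31, 36, 7, 34), (7, 36, 2, 38), (7, 36, 3, 33), (7, 36, 7, 34)}
π_{F, B, A} gives {(2, 26, 36), (2, 31, 36), (2, 7, 36), (3, 26, 36), (3, 31, 36), (3, 7, 36), (7, 26, 36), (7, 31, 36), (7, 7, 36)}.

{(2, 26, 36), (2, 31, 36), (2, 7, 36), (3, 26, 36), (3, 31, 36), (3, 7, 36), (7, 26, 36), (7, 31, 36), (7, 7, 36)}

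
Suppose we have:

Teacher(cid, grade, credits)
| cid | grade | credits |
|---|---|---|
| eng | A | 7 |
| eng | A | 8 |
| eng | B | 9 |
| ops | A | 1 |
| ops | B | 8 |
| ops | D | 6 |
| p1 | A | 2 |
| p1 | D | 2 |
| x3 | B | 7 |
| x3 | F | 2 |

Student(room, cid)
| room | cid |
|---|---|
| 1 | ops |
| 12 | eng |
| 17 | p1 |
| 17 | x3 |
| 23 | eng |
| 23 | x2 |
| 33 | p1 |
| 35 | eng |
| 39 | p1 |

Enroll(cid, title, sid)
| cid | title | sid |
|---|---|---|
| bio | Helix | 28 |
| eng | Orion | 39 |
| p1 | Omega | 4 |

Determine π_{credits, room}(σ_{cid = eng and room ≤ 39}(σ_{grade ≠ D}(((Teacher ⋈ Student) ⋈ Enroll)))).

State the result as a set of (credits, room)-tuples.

{(7, 12), (7, 23), (7, 35), (8, 12), (8, 23), (8, 35), (9, 12), (9, 23), (9, 35)}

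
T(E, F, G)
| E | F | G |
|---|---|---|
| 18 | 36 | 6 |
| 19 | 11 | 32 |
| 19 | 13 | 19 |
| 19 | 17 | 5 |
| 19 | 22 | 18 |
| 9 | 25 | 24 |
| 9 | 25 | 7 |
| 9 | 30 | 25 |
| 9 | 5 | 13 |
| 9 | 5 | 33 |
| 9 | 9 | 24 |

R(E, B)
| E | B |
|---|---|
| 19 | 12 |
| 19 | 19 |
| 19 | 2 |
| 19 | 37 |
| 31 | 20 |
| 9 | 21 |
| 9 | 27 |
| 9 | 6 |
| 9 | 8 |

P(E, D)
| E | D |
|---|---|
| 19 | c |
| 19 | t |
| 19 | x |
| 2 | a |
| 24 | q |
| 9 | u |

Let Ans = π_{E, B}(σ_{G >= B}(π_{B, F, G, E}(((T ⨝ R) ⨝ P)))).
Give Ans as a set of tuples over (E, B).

T ⋈ R (natural join on E): {(19, 11, 32, 12), (19, 11, 32, 19), (19, 11, 32, 2), (19, 11, 32, 37), (19, 13, 19, 12), (19, 13, 19, 19), (19, 13, 19, 2), (19, 13, 19, 37), (19, 17, 5, 12), (19, 17, 5, 19), (19, 17, 5, 2), (19, 17, 5, 37), (19, 22, 18, 12), (19, 22, 18, 19), (19, 22, 18, 2), (19, 22, 18, 37), (9, 25, 24, 21), (9, 25, 24, 27), (9, 25, 24, 6), (9, 25, 24, 8), (9, 25, 7, 21), (9, 25, 7, 27), (9, 25, 7, 6), (9, 25, 7, 8), (9, 30, 25, 21), (9, 30, 25, 27), (9, 30, 25, 6), (9, 30, 25, 8), (9, 5, 13, 21), (9, 5, 13, 27), (9, 5, 13, 6), (9, 5, 13, 8), (9, 5, 33, 21), (9, 5, 33, 27), (9, 5, 33, 6), (9, 5, 33, 8), (9, 9, 24, 21), (9, 9, 24, 27), (9, 9, 24, 6), (9, 9, 24, 8)}
(T ⨝ R) ⋈ P (natural join on E): {(19, 11, 32, 12, c), (19, 11, 32, 12, t), (19, 11, 32, 12, x), (19, 11, 32, 19, c), (19, 11, 32, 19, t), (19, 11, 32, 19, x), (19, 11, 32, 2, c), (19, 11, 32, 2, t), (19, 11, 32, 2, x), (19, 11, 32, 37, c), (19, 11, 32, 37, t), (19, 11, 32, 37, x), (19, 13, 19, 12, c), (19, 13, 19, 12, t), (19, 13, 19, 12, x), (19, 13, 19, 19, c), (19, 13, 19, 19, t), (19, 13, 19, 19, x), (19, 13, 19, 2, c), (19, 13, 19, 2, t), (19, 13, 19, 2, x), (19, 13, 19, 37, c), (19, 13, 19, 37, t), (19, 13, 19, 37, x), (19, 17, 5, 12, c), (19, 17, 5, 12, t), (19, 17, 5, 12, x), (19, 17, 5, 19, c), (19, 17, 5, 19, t), (19, 17, 5, 19, x), (19, 17, 5, 2, c), (19, 17, 5, 2, t), (19, 17, 5, 2, x), (19, 17, 5, 37, c), (19, 17, 5, 37, t), (19, 17, 5, 37, x), (19, 22, 18, 12, c), (19, 22, 18, 12, t), (19, 22, 18, 12, x), (19, 22, 18, 19, c), (19, 22, 18, 19, t), (19, 22, 18, 19, x), (19, 22, 18, 2, c), (19, 22, 18, 2, t), (19, 22, 18, 2, x), (19, 22, 18, 37, c), (19, 22, 18, 37, t), (19, 22, 18, 37, x), (9, 25, 24, 21, u), (9, 25, 24, 27, u), (9, 25, 24, 6, u), (9, 25, 24, 8, u), (9, 25, 7, 21, u), (9, 25, 7, 27, u), (9, 25, 7, 6, u), (9, 25, 7, 8, u), (9, 30, 25, 21, u), (9, 30, 25, 27, u), (9, 30, 25, 6, u), (9, 30, 25, 8, u), (9, 5, 13, 21, u), (9, 5, 13, 27, u), (9, 5, 13, 6, u), (9, 5, 13, 8, u), (9, 5, 33, 21, u), (9, 5, 33, 27, u), (9, 5, 33, 6, u), (9, 5, 33, 8, u), (9, 9, 24, 21, u), (9, 9, 24, 27, u), (9, 9, 24, 6, u), (9, 9, 24, 8, u)}
π_{B, F, G, E} gives {(12, 11, 32, 19), (12, 13, 19, 19), (12, 17, 5, 19), (12, 22, 18, 19), (19, 11, 32, 19), (19, 13, 19, 19), (19, 17, 5, 19), (19, 22, 18, 19), (2, 11, 32, 19), (2, 13, 19, 19), (2, 17, 5, 19), (2, 22, 18, 19), (21, 25, 24, 9), (21, 25, 7, 9), (21, 30, 25, 9), (21, 5, 13, 9), (21, 5, 33, 9), (21, 9, 24, 9), (27, 25, 24, 9), (27, 25, 7, 9), (27, 30, 25, 9), (27, 5, 13, 9), (27, 5, 33, 9), (27, 9, 24, 9), (37, 11, 32, 19), (37, 13, 19, 19), (37, 17, 5, 19), (37, 22, 18, 19), (6, 25, 24, 9), (6, 25, 7, 9), (6, 30, 25, 9), (6, 5, 13, 9), (6, 5, 33, 9), (6, 9, 24, 9), (8, 25, 24, 9), (8, 25, 7, 9), (8, 30, 25, 9), (8, 5, 13, 9), (8, 5, 33, 9), (8, 9, 24, 9)} (32 duplicate(s) eliminated).
Selection G >= B: {(12, 11, 32, 19), (12, 13, 19, 19), (12, 22, 18, 19), (19, 11, 32, 19), (19, 13, 19, 19), (2, 11, 32, 19), (2, 13, 19, 19), (2, 17, 5, 19), (2, 22, 18, 19), (21, 25, 24, 9), (21, 30, 25, 9), (21, 5, 33, 9), (21, 9, 24, 9), (27, 5, 33, 9), (6, 25, 24, 9), (6, 25, 7, 9), (6, 30, 25, 9), (6, 5, 13, 9), (6, 5, 33, 9), (6, 9, 24, 9), (8, 25, 24, 9), (8, 30, 25, 9), (8, 5, 13, 9), (8, 5, 33, 9), (8, 9, 24, 9)}
π_{E, B} gives {(19, 12), (19, 19), (19, 2), (9, 21), (9, 27), (9, 6), (9, 8)} (18 duplicate(s) eliminated).

{(19, 12), (19, 19), (19, 2), (9, 21), (9, 27), (9, 6), (9, 8)}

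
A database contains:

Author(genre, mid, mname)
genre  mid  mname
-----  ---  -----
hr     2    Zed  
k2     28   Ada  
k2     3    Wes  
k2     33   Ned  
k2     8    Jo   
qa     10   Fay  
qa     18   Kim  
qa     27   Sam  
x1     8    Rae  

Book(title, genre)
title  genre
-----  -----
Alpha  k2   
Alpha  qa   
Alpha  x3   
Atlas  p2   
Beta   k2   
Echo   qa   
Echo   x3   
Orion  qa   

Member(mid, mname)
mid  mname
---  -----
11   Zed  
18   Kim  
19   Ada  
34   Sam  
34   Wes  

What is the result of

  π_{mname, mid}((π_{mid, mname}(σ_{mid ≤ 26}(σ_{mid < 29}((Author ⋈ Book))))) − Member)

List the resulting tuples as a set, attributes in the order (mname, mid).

Natural join on genre: {(k2, 28, Ada, Alpha), (k2, 28, Ada, Beta), (k2, 3, Wes, Alpha), (k2, 3, Wes, Beta), (k2, 33, Ned, Alpha), (k2, 33, Ned, Beta), (k2, 8, Jo, Alpha), (k2, 8, Jo, Beta), (qa, 10, Fay, Alpha), (qa, 10, Fay, Echo), (qa, 10, Fay, Orion), (qa, 18, Kim, Alpha), (qa, 18, Kim, Echo), (qa, 18, Kim, Orion), (qa, 27, Sam, Alpha), (qa, 27, Sam, Echo), (qa, 27, Sam, Orion)}
σ[mid < 29]: keep tuples satisfying mid < 29 → {(k2, 28, Ada, Alpha), (k2, 28, Ada, Beta), (k2, 3, Wes, Alpha), (k2, 3, Wes, Beta), (k2, 8, Jo, Alpha), (k2, 8, Jo, Beta), (qa, 10, Fay, Alpha), (qa, 10, Fay, Echo), (qa, 10, Fay, Orion), (qa, 18, Kim, Alpha), (qa, 18, Kim, Echo), (qa, 18, Kim, Orion), (qa, 27, Sam, Alpha), (qa, 27, Sam, Echo), (qa, 27, Sam, Orion)}
σ[mid ≤ 26]: keep tuples satisfying mid ≤ 26 → {(k2, 3, Wes, Alpha), (k2, 3, Wes, Beta), (k2, 8, Jo, Alpha), (k2, 8, Jo, Beta), (qa, 10, Fay, Alpha), (qa, 10, Fay, Echo), (qa, 10, Fay, Orion), (qa, 18, Kim, Alpha), (qa, 18, Kim, Echo), (qa, 18, Kim, Orion)}
Keep only column(s) mid, mname (6 duplicate(s) eliminated): {(10, Fay), (18, Kim), (3, Wes), (8, Jo)}
Set difference of the two operands is {(10, Fay), (3, Wes), (8, Jo)}.
Keep only column(s) mname, mid: {(Fay, 10), (Jo, 8), (Wes, 3)}

{(Fay, 10), (Jo, 8), (Wes, 3)}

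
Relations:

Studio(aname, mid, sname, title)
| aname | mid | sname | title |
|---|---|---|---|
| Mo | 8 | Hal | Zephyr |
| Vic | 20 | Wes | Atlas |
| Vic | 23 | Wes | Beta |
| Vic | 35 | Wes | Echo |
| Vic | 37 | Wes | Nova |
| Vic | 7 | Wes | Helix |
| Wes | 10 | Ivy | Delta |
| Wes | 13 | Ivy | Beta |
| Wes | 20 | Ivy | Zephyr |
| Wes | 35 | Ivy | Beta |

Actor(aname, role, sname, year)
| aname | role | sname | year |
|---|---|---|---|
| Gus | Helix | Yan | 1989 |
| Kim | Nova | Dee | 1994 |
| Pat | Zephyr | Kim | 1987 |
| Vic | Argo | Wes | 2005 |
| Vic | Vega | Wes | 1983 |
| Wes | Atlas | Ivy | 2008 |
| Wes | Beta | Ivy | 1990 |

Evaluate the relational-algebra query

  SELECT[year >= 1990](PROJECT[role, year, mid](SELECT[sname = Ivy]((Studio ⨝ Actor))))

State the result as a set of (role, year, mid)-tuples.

{(Atlas, 2008, 10), (Atlas, 2008, 13), (Atlas, 2008, 20), (Atlas, 2008, 35), (Beta, 1990, 10), (Beta, 1990, 13), (Beta, 1990, 20), (Beta, 1990, 35)}

Studio ⋈ Actor (natural join on aname, sname): {(Vic, 20, Wes, Atlas, Argo, 2005), (Vic, 20, Wes, Atlas, Vega, 1983), (Vic, 23, Wes, Beta, Argo, 2005), (Vic, 23, Wes, Beta, Vega, 1983), (Vic, 35, Wes, Echo, Argo, 2005), (Vic, 35, Wes, Echo, Vega, 1983), (Vic, 37, Wes, Nova, Argo, 2005), (Vic, 37, Wes, Nova, Vega, 1983), (Vic, 7, Wes, Helix, Argo, 2005), (Vic, 7, Wes, Helix, Vega, 1983), (Wes, 10, Ivy, Delta, Atlas, 2008), (Wes, 10, Ivy, Delta, Beta, 1990), (Wes, 13, Ivy, Beta, Atlas, 2008), (Wes, 13, Ivy, Beta, Beta, 1990), (Wes, 20, Ivy, Zephyr, Atlas, 2008), (Wes, 20, Ivy, Zephyr, Beta, 1990), (Wes, 35, Ivy, Beta, Atlas, 2008), (Wes, 35, Ivy, Beta, Beta, 1990)}
Selection sname = Ivy: {(Wes, 10, Ivy, Delta, Atlas, 2008), (Wes, 10, Ivy, Delta, Beta, 1990), (Wes, 13, Ivy, Beta, Atlas, 2008), (Wes, 13, Ivy, Beta, Beta, 1990), (Wes, 20, Ivy, Zephyr, Atlas, 2008), (Wes, 20, Ivy, Zephyr, Beta, 1990), (Wes, 35, Ivy, Beta, Atlas, 2008), (Wes, 35, Ivy, Beta, Beta, 1990)}
π_{role, year, mid} gives {(Atlas, 2008, 10), (Atlas, 2008, 13), (Atlas, 2008, 20), (Atlas, 2008, 35), (Beta, 1990, 10), (Beta, 1990, 13), (Beta, 1990, 20), (Beta, 1990, 35)}.
Selection year >= 1990: {(Atlas, 2008, 10), (Atlas, 2008, 13), (Atlas, 2008, 20), (Atlas, 2008, 35), (Beta, 1990, 10), (Beta, 1990, 13), (Beta, 1990, 20), (Beta, 1990, 35)}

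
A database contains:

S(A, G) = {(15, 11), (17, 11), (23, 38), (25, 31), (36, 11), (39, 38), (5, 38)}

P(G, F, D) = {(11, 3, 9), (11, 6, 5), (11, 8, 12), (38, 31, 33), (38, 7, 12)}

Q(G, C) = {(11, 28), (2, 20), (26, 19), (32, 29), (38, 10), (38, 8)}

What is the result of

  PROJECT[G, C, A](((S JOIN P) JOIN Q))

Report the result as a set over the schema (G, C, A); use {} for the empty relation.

{(11, 28, 15), (11, 28, 17), (11, 28, 36), (38, 10, 23), (38, 10, 39), (38, 10, 5), (38, 8, 23), (38, 8, 39), (38, 8, 5)}

Joining S and P on G yields {(15, 11, 3, 9), (15, 11, 6, 5), (15, 11, 8, 12), (17, 11, 3, 9), (17, 11, 6, 5), (17, 11, 8, 12), (23, 38, 31, 33), (23, 38, 7, 12), (36, 11, 3, 9), (36, 11, 6, 5), (36, 11, 8, 12), (39, 38, 31, 33), (39, 38, 7, 12), (5, 38, 31, 33), (5, 38, 7, 12)}.
Joining (S JOIN P) and Q on G yields {(15, 11, 3, 9, 28), (15, 11, 6, 5, 28), (15, 11, 8, 12, 28), (17, 11, 3, 9, 28), (17, 11, 6, 5, 28), (17, 11, 8, 12, 28), (23, 38, 31, 33, 10), (23, 38, 31, 33, 8), (23, 38, 7, 12, 10), (23, 38, 7, 12, 8), (36, 11, 3, 9, 28), (36, 11, 6, 5, 28), (36, 11, 8, 12, 28), (39, 38, 31, 33, 10), (39, 38, 31, 33, 8), (39, 38, 7, 12, 10), (39, 38, 7, 12, 8), (5, 38, 31, 33, 10), (5, 38, 31, 33, 8), (5, 38, 7, 12, 10), (5, 38, 7, 12, 8)}.
Keep only column(s) G, C, A (12 duplicate(s) eliminated): {(11, 28, 15), (11, 28, 17), (11, 28, 36), (38, 10, 23), (38, 10, 39), (38, 10, 5), (38, 8, 23), (38, 8, 39), (38, 8, 5)}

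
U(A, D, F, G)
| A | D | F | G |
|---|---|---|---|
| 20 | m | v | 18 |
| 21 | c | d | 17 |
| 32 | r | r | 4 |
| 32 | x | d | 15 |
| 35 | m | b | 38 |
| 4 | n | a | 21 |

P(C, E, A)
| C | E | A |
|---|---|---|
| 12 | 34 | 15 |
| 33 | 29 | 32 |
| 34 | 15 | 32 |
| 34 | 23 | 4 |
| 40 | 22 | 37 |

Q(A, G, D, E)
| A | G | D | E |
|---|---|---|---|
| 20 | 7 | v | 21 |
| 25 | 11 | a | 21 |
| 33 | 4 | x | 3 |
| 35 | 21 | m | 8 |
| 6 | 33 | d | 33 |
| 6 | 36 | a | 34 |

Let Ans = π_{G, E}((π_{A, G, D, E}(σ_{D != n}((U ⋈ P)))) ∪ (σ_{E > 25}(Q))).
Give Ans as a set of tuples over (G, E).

U ⋈ P (natural join on A): {(32, r, r, 4, 33, 29), (32, r, r, 4, 34, 15), (32, x, d, 15, 33, 29), (32, x, d, 15, 34, 15), (4, n, a, 21, 34, 23)}
Apply σ_{D != n}; surviving tuples: {(32, r, r, 4, 33, 29), (32, r, r, 4, 34, 15), (32, x, d, 15, 33, 29), (32, x, d, 15, 34, 15)}
Keep only column(s) A, G, D, E: {(32, 15, x, 15), (32, 15, x, 29), (32, 4, r, 15), (32, 4, r, 29)}
Apply σ_{E > 25}; surviving tuples: {(6, 33, d, 33), (6, 36, a, 34)}
Taking the union: {(32, 15, x, 15), (32, 15, x, 29), (32, 4, r, 15), (32, 4, r, 29), (6, 33, d, 33), (6, 36, a, 34)}
Keep only column(s) G, E: {(15, 15), (15, 29), (33, 33), (36, 34), (4, 15), (4, 29)}

{(15, 15), (15, 29), (33, 33), (36, 34), (4, 15), (4, 29)}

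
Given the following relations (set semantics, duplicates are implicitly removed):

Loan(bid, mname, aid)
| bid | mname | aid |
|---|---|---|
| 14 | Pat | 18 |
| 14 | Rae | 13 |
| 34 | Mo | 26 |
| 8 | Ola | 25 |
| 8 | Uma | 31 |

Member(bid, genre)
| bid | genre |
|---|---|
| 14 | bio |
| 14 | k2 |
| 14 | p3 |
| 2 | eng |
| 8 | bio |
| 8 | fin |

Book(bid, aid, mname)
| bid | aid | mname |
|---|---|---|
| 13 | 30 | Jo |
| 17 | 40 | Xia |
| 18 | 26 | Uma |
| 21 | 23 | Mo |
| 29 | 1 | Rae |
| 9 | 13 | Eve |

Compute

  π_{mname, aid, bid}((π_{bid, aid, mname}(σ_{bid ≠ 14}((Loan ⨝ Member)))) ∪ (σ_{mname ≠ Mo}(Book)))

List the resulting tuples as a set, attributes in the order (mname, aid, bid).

Natural join on bid: {(14, Pat, 18, bio), (14, Pat, 18, k2), (14, Pat, 18, p3), (14, Rae, 13, bio), (14, Rae, 13, k2), (14, Rae, 13, p3), (8, Ola, 25, bio), (8, Ola, 25, fin), (8, Uma, 31, bio), (8, Uma, 31, fin)}
σ[bid ≠ 14]: keep tuples satisfying bid ≠ 14 → {(8, Ola, 25, bio), (8, Ola, 25, fin), (8, Uma, 31, bio), (8, Uma, 31, fin)}
Projecting to bid, aid, mname (2 duplicate(s) eliminated): {(8, 25, Ola), (8, 31, Uma)}
σ[mname ≠ Mo]: keep tuples satisfying mname ≠ Mo → {(13, 30, Jo), (17, 40, Xia), (18, 26, Uma), (29, 1, Rae), (9, 13, Eve)}
Taking the union: {(13, 30, Jo), (17, 40, Xia), (18, 26, Uma), (29, 1, Rae), (8, 25, Ola), (8, 31, Uma), (9, 13, Eve)}
Projecting to mname, aid, bid: {(Eve, 13, 9), (Jo, 30, 13), (Ola, 25, 8), (Rae, 1, 29), (Uma, 26, 18), (Uma, 31, 8), (Xia, 40, 17)}

{(Eve, 13, 9), (Jo, 30, 13), (Ola, 25, 8), (Rae, 1, 29), (Uma, 26, 18), (Uma, 31, 8), (Xia, 40, 17)}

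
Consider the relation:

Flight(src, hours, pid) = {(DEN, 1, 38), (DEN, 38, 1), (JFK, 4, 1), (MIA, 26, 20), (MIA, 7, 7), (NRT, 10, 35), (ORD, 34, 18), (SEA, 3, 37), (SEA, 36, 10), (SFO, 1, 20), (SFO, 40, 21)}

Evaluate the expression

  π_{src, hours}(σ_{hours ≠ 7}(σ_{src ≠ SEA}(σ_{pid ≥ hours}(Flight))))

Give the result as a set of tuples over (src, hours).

{(DEN, 1), (NRT, 10), (SFO, 1)}

σ[pid ≥ hours]: keep tuples satisfying pid ≥ hours → {(DEN, 1, 38), (MIA, 7, 7), (NRT, 10, 35), (SEA, 3, 37), (SFO, 1, 20)}
σ[src ≠ SEA]: keep tuples satisfying src ≠ SEA → {(DEN, 1, 38), (MIA, 7, 7), (NRT, 10, 35), (SFO, 1, 20)}
σ[hours ≠ 7]: keep tuples satisfying hours ≠ 7 → {(DEN, 1, 38), (NRT, 10, 35), (SFO, 1, 20)}
π_{src, hours} gives {(DEN, 1), (NRT, 10), (SFO, 1)}.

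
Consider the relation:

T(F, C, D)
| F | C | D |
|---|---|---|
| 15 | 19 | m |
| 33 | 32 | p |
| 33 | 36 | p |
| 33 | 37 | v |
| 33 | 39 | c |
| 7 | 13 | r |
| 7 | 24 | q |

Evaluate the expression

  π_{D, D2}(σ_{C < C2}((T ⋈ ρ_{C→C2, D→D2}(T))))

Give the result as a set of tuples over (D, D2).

ρ[C→C2, D→D2]: schema becomes (F, C2, D2); tuples unchanged.
T ⋈ ρ_{C→C2, D→D2}(T) (natural join on F): {(15, 19, m, 19, m), (33, 32, p, 32, p), (33, 32, p, 36, p), (33, 32, p, 37, v), (33, 32, p, 39, c), (33, 36, p, 32, p), (33, 36, p, 36, p), (33, 36, p, 37, v), (33, 36, p, 39, c), (33, 37, v, 32, p), (33, 37, v, 36, p), (33, 37, v, 37, v), (33, 37, v, 39, c), (33, 39, c, 32, p), (33, 39, c, 36, p), (33, 39, c, 37, v), (33, 39, c, 39, c), (7, 13, r, 13, r), (7, 13, r, 24, q), (7, 24, q, 13, r), (7, 24, q, 24, q)}
Selection C < C2: {(33, 32, p, 36, p), (33, 32, p, 37, v), (33, 32, p, 39, c), (33, 36, p, 37, v), (33, 36, p, 39, c), (33, 37, v, 39, c), (7, 13, r, 24, q)}
π_{D, D2} gives {(p, c), (p, p), (p, v), (r, q), (v, c)} (2 duplicate(s) eliminated).

{(p, c), (p, p), (p, v), (r, q), (v, c)}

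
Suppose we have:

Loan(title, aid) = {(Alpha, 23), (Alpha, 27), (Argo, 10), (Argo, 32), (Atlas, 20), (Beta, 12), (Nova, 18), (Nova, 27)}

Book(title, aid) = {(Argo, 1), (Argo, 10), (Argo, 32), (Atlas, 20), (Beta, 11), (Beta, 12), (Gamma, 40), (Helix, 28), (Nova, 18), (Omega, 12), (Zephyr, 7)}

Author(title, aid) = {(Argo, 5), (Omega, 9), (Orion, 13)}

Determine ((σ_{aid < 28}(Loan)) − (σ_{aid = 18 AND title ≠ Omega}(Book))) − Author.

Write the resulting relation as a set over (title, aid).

{(Alpha, 23), (Alpha, 27), (Argo, 10), (Atlas, 20), (Beta, 12), (Nova, 27)}

Apply σ_{aid < 28}; surviving tuples: {(Alpha, 23), (Alpha, 27), (Argo, 10), (Atlas, 20), (Beta, 12), (Nova, 18), (Nova, 27)}
Apply σ_{aid = 18 AND title ≠ Omega}; surviving tuples: {(Nova, 18)}
Set difference of the two operands is {(Alpha, 23), (Alpha, 27), (Argo, 10), (Atlas, 20), (Beta, 12), (Nova, 27)}.
Set difference of the two operands is {(Alpha, 23), (Alpha, 27), (Argo, 10), (Atlas, 20), (Beta, 12), (Nova, 27)}.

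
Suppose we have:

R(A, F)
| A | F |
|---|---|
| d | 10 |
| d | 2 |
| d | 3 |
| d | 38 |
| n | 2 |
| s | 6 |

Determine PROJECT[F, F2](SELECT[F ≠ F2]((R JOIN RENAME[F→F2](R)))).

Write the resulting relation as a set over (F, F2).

{(10, 2), (10, 3), (10, 38), (2, 10), (2, 3), (2, 38), (3, 10), (3, 2), (3, 38), (38, 10), (38, 2), (38, 3)}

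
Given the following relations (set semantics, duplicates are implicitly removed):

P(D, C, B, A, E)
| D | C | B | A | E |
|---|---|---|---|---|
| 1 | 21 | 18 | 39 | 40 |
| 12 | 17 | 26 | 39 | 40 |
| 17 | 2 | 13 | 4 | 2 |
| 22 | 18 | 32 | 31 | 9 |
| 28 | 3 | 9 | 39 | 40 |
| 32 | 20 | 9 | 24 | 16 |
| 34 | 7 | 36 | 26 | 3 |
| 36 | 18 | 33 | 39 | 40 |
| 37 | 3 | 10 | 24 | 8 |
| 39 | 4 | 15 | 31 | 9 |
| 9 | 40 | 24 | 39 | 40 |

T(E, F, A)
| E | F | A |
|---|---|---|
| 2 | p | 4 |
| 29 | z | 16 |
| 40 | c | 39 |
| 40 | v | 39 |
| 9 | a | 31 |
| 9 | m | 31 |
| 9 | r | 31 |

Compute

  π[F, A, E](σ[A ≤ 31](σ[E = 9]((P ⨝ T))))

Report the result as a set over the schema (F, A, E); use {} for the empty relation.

P ⋈ T (natural join on A, E): {(1, 21, 18, 39, 40, c), (1, 21, 18, 39, 40, v), (12, 17, 26, 39, 40, c), (12, 17, 26, 39, 40, v), (17, 2, 13, 4, 2, p), (22, 18, 32, 31, 9, a), (22, 18, 32, 31, 9, m), (22, 18, 32, 31, 9, r), (28, 3, 9, 39, 40, c), (28, 3, 9, 39, 40, v), (36, 18, 33, 39, 40, c), (36, 18, 33, 39, 40, v), (39, 4, 15, 31, 9, a), (39, 4, 15, 31, 9, m), (39, 4, 15, 31, 9, r), (9, 40, 24, 39, 40, c), (9, 40, 24, 39, 40, v)}
Filtering on E = 9 leaves {(22, 18, 32, 31, 9, a), (22, 18, 32, 31, 9, m), (22, 18, 32, 31, 9, r), (39, 4, 15, 31, 9, a), (39, 4, 15, 31, 9, m), (39, 4, 15, 31, 9, r)}.
Filtering on A ≤ 31 leaves {(22, 18, 32, 31, 9, a), (22, 18, 32, 31, 9, m), (22, 18, 32, 31, 9, r), (39, 4, 15, 31, 9, a), (39, 4, 15, 31, 9, m), (39, 4, 15, 31, 9, r)}.
Projecting to F, A, E (3 duplicate(s) eliminated): {(a, 31, 9), (m, 31, 9), (r, 31, 9)}

{(a, 31, 9), (m, 31, 9), (r, 31, 9)}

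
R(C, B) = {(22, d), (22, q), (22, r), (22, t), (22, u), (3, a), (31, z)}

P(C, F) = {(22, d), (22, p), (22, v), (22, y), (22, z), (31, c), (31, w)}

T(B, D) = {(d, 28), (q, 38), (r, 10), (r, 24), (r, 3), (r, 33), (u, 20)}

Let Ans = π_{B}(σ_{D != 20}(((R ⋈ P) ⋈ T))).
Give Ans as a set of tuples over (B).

Natural join on C: {(22, d, d), (22, d, p), (22, d, v), (22, d, y), (22, d, z), (22, q, d), (22, q, p), (22, q, v), (22, q, y), (22, q, z), (22, r, d), (22, r, p), (22, r, v), (22, r, y), (22, r, z), (22, t, d), (22, t, p), (22, t, v), (22, t, y), (22, t, z), (22, u, d), (22, u, p), (22, u, v), (22, u, y), (22, u, z), (31, z, c), (31, z, w)}
Natural join on B: {(22, d, d, 28), (22, d, p, 28), (22, d, v, 28), (22, d, y, 28), (22, d, z, 28), (22, q, d, 38), (22, q, p, 38), (22, q, v, 38), (22, q, y, 38), (22, q, z, 38), (22, r, d, 10), (22, r, d, 24), (22, r, d, 3), (22, r, d, 33), (22, r, p, 10), (22, r, p, 24), (22, r, p, 3), (22, r, p, 33), (22, r, v, 10), (22, r, v, 24), (22, r, v, 3), (22, r, v, 33), (22, r, y, 10), (22, r, y, 24), (22, r, y, 3), (22, r, y, 33), (22, r, z, 10), (22, r, z, 24), (22, r, z, 3), (22, r, z, 33), (22, u, d, 20), (22, u, p, 20), (22, u, v, 20), (22, u, y, 20), (22, u, z, 20)}
Filtering on D != 20 leaves {(22, d, d, 28), (22, d, p, 28), (22, d, v, 28), (22, d, y, 28), (22, d, z, 28), (22, q, d, 38), (22, q, p, 38), (22, q, v, 38), (22, q, y, 38), (22, q, z, 38), (22, r, d, 10), (22, r, d, 24), (22, r, d, 3), (22, r, d, 33), (22, r, p, 10), (22, r, p, 24), (22, r, p, 3), (22, r, p, 33), (22, r, v, 10), (22, r, v, 24), (22, r, v, 3), (22, r, v, 33), (22, r, y, 10), (22, r, y, 24), (22, r, y, 3), (22, r, y, 33), (22, r, z, 10), (22, r, z, 24), (22, r, z, 3), (22, r, z, 33)}.
π[B]: project onto (B) (27 duplicate(s) eliminated) → {d, q, r}

{d, q, r}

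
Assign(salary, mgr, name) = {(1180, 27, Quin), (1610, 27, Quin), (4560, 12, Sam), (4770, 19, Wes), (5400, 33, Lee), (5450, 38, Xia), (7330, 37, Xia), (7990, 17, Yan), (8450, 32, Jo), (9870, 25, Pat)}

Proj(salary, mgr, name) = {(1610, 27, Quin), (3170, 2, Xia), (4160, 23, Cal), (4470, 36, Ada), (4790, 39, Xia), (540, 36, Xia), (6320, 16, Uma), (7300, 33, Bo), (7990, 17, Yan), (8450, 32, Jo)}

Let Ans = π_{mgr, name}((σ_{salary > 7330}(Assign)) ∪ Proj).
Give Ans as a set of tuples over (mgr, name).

{(16, Uma), (17, Yan), (2, Xia), (23, Cal), (25, Pat), (27, Quin), (32, Jo), (33, Bo), (36, Ada), (36, Xia), (39, Xia)}

Filtering on salary > 7330 leaves {(7990, 17, Yan), (8450, 32, Jo), (9870, 25, Pat)}.
Taking the union: {(1610, 27, Quin), (3170, 2, Xia), (4160, 23, Cal), (4470, 36, Ada), (4790, 39, Xia), (540, 36, Xia), (6320, 16, Uma), (7300, 33, Bo), (7990, 17, Yan), (8450, 32, Jo), (9870, 25, Pat)}
Projecting to mgr, name: {(16, Uma), (17, Yan), (2, Xia), (23, Cal), (25, Pat), (27, Quin), (32, Jo), (33, Bo), (36, Ada), (36, Xia), (39, Xia)}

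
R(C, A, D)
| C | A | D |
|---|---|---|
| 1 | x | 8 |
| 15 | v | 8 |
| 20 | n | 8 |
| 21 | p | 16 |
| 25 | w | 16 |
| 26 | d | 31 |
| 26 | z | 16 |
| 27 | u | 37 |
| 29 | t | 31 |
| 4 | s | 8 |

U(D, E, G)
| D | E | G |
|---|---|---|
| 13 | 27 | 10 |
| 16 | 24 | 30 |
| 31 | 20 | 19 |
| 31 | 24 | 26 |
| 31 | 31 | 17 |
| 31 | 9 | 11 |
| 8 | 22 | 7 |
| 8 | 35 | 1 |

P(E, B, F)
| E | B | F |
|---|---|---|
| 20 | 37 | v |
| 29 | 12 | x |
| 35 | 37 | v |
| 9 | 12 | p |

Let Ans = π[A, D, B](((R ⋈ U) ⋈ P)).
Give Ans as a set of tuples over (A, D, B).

{(d, 31, 12), (d, 31, 37), (n, 8, 37), (s, 8, 37), (t, 31, 12), (t, 31, 37), (v, 8, 37), (x, 8, 37)}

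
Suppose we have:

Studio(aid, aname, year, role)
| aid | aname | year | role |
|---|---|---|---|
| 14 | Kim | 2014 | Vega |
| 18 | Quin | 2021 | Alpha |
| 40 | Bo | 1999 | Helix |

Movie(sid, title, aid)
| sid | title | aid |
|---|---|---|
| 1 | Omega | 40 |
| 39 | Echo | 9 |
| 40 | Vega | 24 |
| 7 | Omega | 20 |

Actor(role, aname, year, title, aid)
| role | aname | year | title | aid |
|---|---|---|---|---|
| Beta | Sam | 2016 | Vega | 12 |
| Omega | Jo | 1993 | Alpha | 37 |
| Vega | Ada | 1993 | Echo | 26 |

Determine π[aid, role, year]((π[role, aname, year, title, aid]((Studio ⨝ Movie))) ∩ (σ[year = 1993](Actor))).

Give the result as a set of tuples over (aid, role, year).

Joining Studio and Movie on aid yields {(40, Bo, 1999, Helix, 1, Omega)}.
π[role, aname, year, title, aid]: project onto (role, aname, year, title, aid) → {(Helix, Bo, 1999, Omega, 40)}
Filtering on year = 1993 leaves {(Omega, Jo, 1993, Alpha, 37), (Vega, Ada, 1993, Echo, 26)}.
Intersection: {(Helix, Bo, 1999, Omega, 40)} with {(Omega, Jo, 1993, Alpha, 37), (Vega, Ada, 1993, Echo, 26)} → {}
π[aid, role, year]: project onto (aid, role, year) → {}

{}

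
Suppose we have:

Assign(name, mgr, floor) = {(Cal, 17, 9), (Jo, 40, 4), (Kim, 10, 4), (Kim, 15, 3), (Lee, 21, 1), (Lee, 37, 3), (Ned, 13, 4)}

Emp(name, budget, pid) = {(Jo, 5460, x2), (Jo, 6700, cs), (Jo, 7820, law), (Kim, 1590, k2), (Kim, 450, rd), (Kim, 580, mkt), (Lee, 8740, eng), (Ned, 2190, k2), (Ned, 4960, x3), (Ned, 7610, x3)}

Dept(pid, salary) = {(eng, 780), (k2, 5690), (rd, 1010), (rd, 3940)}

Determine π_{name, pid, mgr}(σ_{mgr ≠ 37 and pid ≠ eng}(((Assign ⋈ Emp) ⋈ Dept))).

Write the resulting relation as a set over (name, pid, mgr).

{(Kim, k2, 10), (Kim, k2, 15), (Kim, rd, 10), (Kim, rd, 15), (Ned, k2, 13)}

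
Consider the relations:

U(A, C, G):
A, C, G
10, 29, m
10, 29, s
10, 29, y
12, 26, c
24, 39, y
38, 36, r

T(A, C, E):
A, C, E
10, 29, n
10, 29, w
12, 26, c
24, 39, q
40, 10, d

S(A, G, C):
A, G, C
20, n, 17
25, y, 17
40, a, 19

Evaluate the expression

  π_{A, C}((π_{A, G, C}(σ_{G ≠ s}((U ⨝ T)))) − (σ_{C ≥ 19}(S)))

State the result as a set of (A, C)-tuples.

Joining U and T on A, C yields {(10, 29, m, n), (10, 29, m, w), (10, 29, s, n), (10, 29, s, w), (10, 29, y, n), (10, 29, y, w), (12, 26, c, c), (24, 39, y, q)}.
Apply σ_{G ≠ s}; surviving tuples: {(10, 29, m, n), (10, 29, m, w), (10, 29, y, n), (10, 29, y, w), (12, 26, c, c), (24, 39, y, q)}
Projecting to A, G, C (2 duplicate(s) eliminated): {(10, m, 29), (10, y, 29), (12, c, 26), (24, y, 39)}
Apply σ_{C ≥ 19}; surviving tuples: {(40, a, 19)}
Taking the difference: {(10, m, 29), (10, y, 29), (12, c, 26), (24, y, 39)}
Projecting to A, C (1 duplicate(s) eliminated): {(10, 29), (12, 26), (24, 39)}

{(10, 29), (12, 26), (24, 39)}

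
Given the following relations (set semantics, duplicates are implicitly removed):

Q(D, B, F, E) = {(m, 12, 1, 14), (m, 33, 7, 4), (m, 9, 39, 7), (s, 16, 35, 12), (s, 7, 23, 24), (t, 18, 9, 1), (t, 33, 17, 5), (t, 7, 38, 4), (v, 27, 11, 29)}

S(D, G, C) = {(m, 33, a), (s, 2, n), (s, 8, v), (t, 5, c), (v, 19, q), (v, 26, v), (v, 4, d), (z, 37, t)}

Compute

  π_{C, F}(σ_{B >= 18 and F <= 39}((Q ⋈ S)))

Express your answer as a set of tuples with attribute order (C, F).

{(a, 7), (c, 17), (c, 9), (d, 11), (q, 11), (v, 11)}

Q ⋈ S (natural join on D): {(m, 12, 1, 14, 33, a), (m, 33, 7, 4, 33, a), (m, 9, 39, 7, 33, a), (s, 16, 35, 12, 2, n), (s, 16, 35, 12, 8, v), (s, 7, 23, 24, 2, n), (s, 7, 23, 24, 8, v), (t, 18, 9, 1, 5, c), (t, 33, 17, 5, 5, c), (t, 7, 38, 4, 5, c), (v, 27, 11, 29, 19, q), (v, 27, 11, 29, 26, v), (v, 27, 11, 29, 4, d)}
Apply σ_{B >= 18 and F <= 39}; surviving tuples: {(m, 33, 7, 4, 33, a), (t, 18, 9, 1, 5, c), (t, 33, 17, 5, 5, c), (v, 27, 11, 29, 19, q), (v, 27, 11, 29, 26, v), (v, 27, 11, 29, 4, d)}
π[C, F]: project onto (C, F) → {(a, 7), (c, 17), (c, 9), (d, 11), (q, 11), (v, 11)}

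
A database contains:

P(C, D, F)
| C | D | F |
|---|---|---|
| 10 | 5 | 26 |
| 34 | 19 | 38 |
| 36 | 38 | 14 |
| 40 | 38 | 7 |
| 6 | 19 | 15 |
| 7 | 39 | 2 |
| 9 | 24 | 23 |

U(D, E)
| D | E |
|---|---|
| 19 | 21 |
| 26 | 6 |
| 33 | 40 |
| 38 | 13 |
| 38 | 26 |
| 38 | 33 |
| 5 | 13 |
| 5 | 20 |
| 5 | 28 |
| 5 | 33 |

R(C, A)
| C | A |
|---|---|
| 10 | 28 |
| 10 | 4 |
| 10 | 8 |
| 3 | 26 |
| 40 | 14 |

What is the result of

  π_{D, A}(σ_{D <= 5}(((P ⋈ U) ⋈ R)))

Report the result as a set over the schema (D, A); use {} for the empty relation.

{(5, 28), (5, 4), (5, 8)}

Joining P and U on D yields {(10, 5, 26, 13), (10, 5, 26, 20), (10, 5, 26, 28), (10, 5, 26, 33), (34, 19, 38, 21), (36, 38, 14, 13), (36, 38, 14, 26), (36, 38, 14, 33), (40, 38, 7, 13), (40, 38, 7, 26), (40, 38, 7, 33), (6, 19, 15, 21)}.
Joining (P ⋈ U) and R on C yields {(10, 5, 26, 13, 28), (10, 5, 26, 13, 4), (10, 5, 26, 13, 8), (10, 5, 26, 20, 28), (10, 5, 26, 20, 4), (10, 5, 26, 20, 8), (10, 5, 26, 28, 28), (10, 5, 26, 28, 4), (10, 5, 26, 28, 8), (10, 5, 26, 33, 28), (10, 5, 26, 33, 4), (10, 5, 26, 33, 8), (40, 38, 7, 13, 14), (40, 38, 7, 26, 14), (40, 38, 7, 33, 14)}.
Filtering on D <= 5 leaves {(10, 5, 26, 13, 28), (10, 5, 26, 13, 4), (10, 5, 26, 13, 8), (10, 5, 26, 20, 28), (10, 5, 26, 20, 4), (10, 5, 26, 20, 8), (10, 5, 26, 28, 28), (10, 5, 26, 28, 4), (10, 5, 26, 28, 8), (10, 5, 26, 33, 28), (10, 5, 26, 33, 4), (10, 5, 26, 33, 8)}.
Keep only column(s) D, A (9 duplicate(s) eliminated): {(5, 28), (5, 4), (5, 8)}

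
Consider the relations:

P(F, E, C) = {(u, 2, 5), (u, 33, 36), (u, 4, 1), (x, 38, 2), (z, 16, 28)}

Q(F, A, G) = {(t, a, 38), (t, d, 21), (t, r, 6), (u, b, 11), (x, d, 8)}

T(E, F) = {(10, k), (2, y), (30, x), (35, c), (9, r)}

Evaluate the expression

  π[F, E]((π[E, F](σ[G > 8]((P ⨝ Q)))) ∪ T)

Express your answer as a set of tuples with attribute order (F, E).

{(c, 35), (k, 10), (r, 9), (u, 2), (u, 33), (u, 4), (x, 30), (y, 2)}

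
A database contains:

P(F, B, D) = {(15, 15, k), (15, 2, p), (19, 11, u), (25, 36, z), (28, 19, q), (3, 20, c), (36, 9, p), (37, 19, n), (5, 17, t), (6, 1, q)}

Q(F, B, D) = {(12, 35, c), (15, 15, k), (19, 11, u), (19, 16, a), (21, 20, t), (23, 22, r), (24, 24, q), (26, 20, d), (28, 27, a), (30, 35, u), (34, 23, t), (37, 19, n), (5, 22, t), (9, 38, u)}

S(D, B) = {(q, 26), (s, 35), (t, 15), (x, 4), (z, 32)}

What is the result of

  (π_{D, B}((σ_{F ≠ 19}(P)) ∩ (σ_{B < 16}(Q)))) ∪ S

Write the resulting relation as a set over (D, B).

Filtering on F ≠ 19 leaves {(15, 15, k), (15, 2, p), (25, 36, z), (28, 19, q), (3, 20, c), (36, 9, p), (37, 19, n), (5, 17, t), (6, 1, q)}.
Filtering on B < 16 leaves {(15, 15, k), (19, 11, u)}.
Intersection: {(15, 15, k), (15, 2, p), (25, 36, z), (28, 19, q), (3, 20, c), (36, 9, p), (37, 19, n), (5, 17, t), (6, 1, q)} with {(15, 15, k), (19, 11, u)} → {(15, 15, k)}
π_{D, B} gives {(k, 15)}.
Union: {(k, 15)} with {(q, 26), (s, 35), (t, 15), (x, 4), (z, 32)} → {(k, 15), (q, 26), (s, 35), (t, 15), (x, 4), (z, 32)}

{(k, 15), (q, 26), (s, 35), (t, 15), (x, 4), (z, 32)}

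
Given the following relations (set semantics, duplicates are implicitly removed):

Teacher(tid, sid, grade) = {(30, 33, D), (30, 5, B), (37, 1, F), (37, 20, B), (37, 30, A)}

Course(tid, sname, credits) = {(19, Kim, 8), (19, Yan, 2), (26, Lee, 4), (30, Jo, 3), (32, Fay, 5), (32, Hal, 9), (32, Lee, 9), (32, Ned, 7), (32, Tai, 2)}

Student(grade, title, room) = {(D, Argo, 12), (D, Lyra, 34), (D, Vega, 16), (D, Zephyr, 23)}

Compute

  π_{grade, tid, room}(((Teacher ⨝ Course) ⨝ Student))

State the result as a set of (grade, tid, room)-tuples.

Natural join on tid: {(30, 33, D, Jo, 3), (30, 5, B, Jo, 3)}
Natural join on grade: {(30, 33, D, Jo, 3, Argo, 12), (30, 33, D, Jo, 3, Lyra, 34), (30, 33, D, Jo, 3, Vega, 16), (30, 33, D, Jo, 3, Zephyr, 23)}
π[grade, tid, room]: project onto (grade, tid, room) → {(D, 30, 12), (D, 30, 16), (D, 30, 23), (D, 30, 34)}

{(D, 30, 12), (D, 30, 16), (D, 30, 23), (D, 30, 34)}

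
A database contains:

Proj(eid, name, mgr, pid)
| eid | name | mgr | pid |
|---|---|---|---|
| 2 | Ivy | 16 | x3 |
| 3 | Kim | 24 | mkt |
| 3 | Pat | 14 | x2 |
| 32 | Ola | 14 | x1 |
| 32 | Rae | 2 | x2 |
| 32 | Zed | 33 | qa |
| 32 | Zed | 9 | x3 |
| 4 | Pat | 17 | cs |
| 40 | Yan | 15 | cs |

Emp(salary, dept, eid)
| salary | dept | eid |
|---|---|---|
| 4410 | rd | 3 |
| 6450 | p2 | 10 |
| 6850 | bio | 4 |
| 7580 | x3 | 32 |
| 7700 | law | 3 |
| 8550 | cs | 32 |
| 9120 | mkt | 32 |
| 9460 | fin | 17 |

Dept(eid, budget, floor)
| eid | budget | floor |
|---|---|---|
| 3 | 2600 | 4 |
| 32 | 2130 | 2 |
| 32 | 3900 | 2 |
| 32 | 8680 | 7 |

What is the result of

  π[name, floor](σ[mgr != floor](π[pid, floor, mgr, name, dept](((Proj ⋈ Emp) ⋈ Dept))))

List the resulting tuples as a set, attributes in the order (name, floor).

{(Kim, 4), (Ola, 2), (Ola, 7), (Pat, 4), (Rae, 7), (Zed, 2), (Zed, 7)}

Proj ⋈ Emp (natural join on eid): {(3, Kim, 24, mkt, 4410, rd), (3, Kim, 24, mkt, 7700, law), (3, Pat, 14, x2, 4410, rd), (3, Pat, 14, x2, 7700, law), (32, Ola, 14, x1, 7580, x3), (32, Ola, 14, x1, 8550, cs), (32, Ola, 14, x1, 9120, mkt), (32, Rae, 2, x2, 7580, x3), (32, Rae, 2, x2, 8550, cs), (32, Rae, 2, x2, 9120, mkt), (32, Zed, 33, qa, 7580, x3), (32, Zed, 33, qa, 8550, cs), (32, Zed, 33, qa, 9120, mkt), (32, Zed, 9, x3, 7580, x3), (32, Zed, 9, x3, 8550, cs), (32, Zed, 9, x3, 9120, mkt), (4, Pat, 17, cs, 6850, bio)}
(Proj ⋈ Emp) ⋈ Dept (natural join on eid): {(3, Kim, 24, mkt, 4410, rd, 2600, 4), (3, Kim, 24, mkt, 7700, law, 2600, 4), (3, Pat, 14, x2, 4410, rd, 2600, 4), (3, Pat, 14, x2, 7700, law, 2600, 4), (32, Ola, 14, x1, 7580, x3, 2130, 2), (32, Ola, 14, x1, 7580, x3, 3900, 2), (32, Ola, 14, x1, 7580, x3, 8680, 7), (32, Ola, 14, x1, 8550, cs, 2130, 2), (32, Ola, 14, x1, 8550, cs, 3900, 2), (32, Ola, 14, x1, 8550, cs, 8680, 7), (32, Ola, 14, x1, 9120, mkt, 2130, 2), (32, Ola, 14, x1, 9120, mkt, 3900, 2), (32, Ola, 14, x1, 9120, mkt, 8680, 7), (32, Rae, 2, x2, 7580, x3, 2130, 2), (32, Rae, 2, x2, 7580, x3, 3900, 2), (32, Rae, 2, x2, 7580, x3, 8680, 7), (32, Rae, 2, x2, 8550, cs, 2130, 2), (32, Rae, 2, x2, 8550, cs, 3900, 2), (32, Rae, 2, x2, 8550, cs, 8680, 7), (32, Rae, 2, x2, 9120, mkt, 2130, 2), (32, Rae, 2, x2, 9120, mkt, 3900, 2), (32, Rae, 2, x2, 9120, mkt, 8680, 7), (32, Zed, 33, qa, 7580, x3, 2130, 2), (32, Zed, 33, qa, 7580, x3, 3900, 2), (32, Zed, 33, qa, 7580, x3, 8680, 7), (32, Zed, 33, qa, 8550, cs, 2130, 2), (32, Zed, 33, qa, 8550, cs, 3900, 2), (32, Zed, 33, qa, 8550, cs, 8680, 7), (32, Zed, 33, qa, 9120, mkt, 2130, 2), (32, Zed, 33, qa, 9120, mkt, 3900, 2), (32, Zed, 33, qa, 9120, mkt, 8680, 7), (32, Zed, 9, x3, 7580, x3, 2130, 2), (32, Zed, 9, x3, 7580, x3, 3900, 2), (32, Zed, 9, x3, 7580, x3, 8680, 7), (32, Zed, 9, x3, 8550, cs, 2130, 2), (32, Zed, 9, x3, 8550, cs, 3900, 2), (32, Zed, 9, x3, 8550, cs, 8680, 7), (32, Zed, 9, x3, 9120, mkt, 2130, 2), (32, Zed, 9, x3, 9120, mkt, 3900, 2), (32, Zed, 9, x3, 9120, mkt, 8680, 7)}
π[pid, floor, mgr, name, dept]: project onto (pid, floor, mgr, name, dept) (12 duplicate(s) eliminated) → {(mkt, 4, 24, Kim, law), (mkt, 4, 24, Kim, rd), (qa, 2, 33, Zed, cs), (qa, 2, 33, Zed, mkt), (qa, 2, 33, Zed, x3), (qa, 7, 33, Zed, cs), (qa, 7, 33, Zed, mkt), (qa, 7, 33, Zed, x3), (x1, 2, 14, Ola, cs), (x1, 2, 14, Ola, mkt), (x1, 2, 14, Ola, x3), (x1, 7, 14, Ola, cs), (x1, 7, 14, Ola, mkt), (x1, 7, 14, Ola, x3), (x2, 2, 2, Rae, cs), (x2, 2, 2, Rae, mkt), (x2, 2, 2, Rae, x3), (x2, 4, 14, Pat, law), (x2, 4, 14, Pat, rd), (x2, 7, 2, Rae, cs), (x2, 7, 2, Rae, mkt), (x2, 7, 2, Rae, x3), (x3, 2, 9, Zed, cs), (x3, 2, 9, Zed, mkt), (x3, 2, 9, Zed, x3), (x3, 7, 9, Zed, cs), (x3, 7, 9, Zed, mkt), (x3, 7, 9, Zed, x3)}
Filtering on mgr != floor leaves {(mkt, 4, 24, Kim, law), (mkt, 4, 24, Kim, rd), (qa, 2, 33, Zed, cs), (qa, 2, 33, Zed, mkt), (qa, 2, 33, Zed, x3), (qa, 7, 33, Zed, cs), (qa, 7, 33, Zed, mkt), (qa, 7, 33, Zed, x3), (x1, 2, 14, Ola, cs), (x1, 2, 14, Ola, mkt), (x1, 2, 14, Ola, x3), (x1, 7, 14, Ola, cs), (x1, 7, 14, Ola, mkt), (x1, 7, 14, Ola, x3), (x2, 4, 14, Pat, law), (x2, 4, 14, Pat, rd), (x2, 7, 2, Rae, cs), (x2, 7, 2, Rae, mkt), (x2, 7, 2, Rae, x3), (x3, 2, 9, Zed, cs), (x3, 2, 9, Zed, mkt), (x3, 2, 9, Zed, x3), (x3, 7, 9, Zed, cs), (x3, 7, 9, Zed, mkt), (x3, 7, 9, Zed, x3)}.
π[name, floor]: project onto (name, floor) (18 duplicate(s) eliminated) → {(Kim, 4), (Ola, 2), (Ola, 7), (Pat, 4), (Rae, 7), (Zed, 2), (Zed, 7)}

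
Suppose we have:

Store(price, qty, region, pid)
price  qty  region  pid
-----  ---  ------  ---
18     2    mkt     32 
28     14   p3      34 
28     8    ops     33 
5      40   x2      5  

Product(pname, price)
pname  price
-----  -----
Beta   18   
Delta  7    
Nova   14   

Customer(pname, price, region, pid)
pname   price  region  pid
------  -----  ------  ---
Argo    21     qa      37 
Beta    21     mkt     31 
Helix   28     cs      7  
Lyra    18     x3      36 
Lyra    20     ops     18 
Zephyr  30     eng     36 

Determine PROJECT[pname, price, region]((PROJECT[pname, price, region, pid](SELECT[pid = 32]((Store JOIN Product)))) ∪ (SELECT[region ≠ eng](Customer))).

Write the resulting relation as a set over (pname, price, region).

Natural join on price: {(18, 2, mkt, 32, Beta)}
Selection pid = 32: {(18, 2, mkt, 32, Beta)}
Keep only column(s) pname, price, region, pid: {(Beta, 18, mkt, 32)}
Selection region ≠ eng: {(Argo, 21, qa, 37), (Beta, 21, mkt, 31), (Helix, 28, cs, 7), (Lyra, 18, x3, 36), (Lyra, 20, ops, 18)}
Taking the union: {(Argo, 21, qa, 37), (Beta, 18, mkt, 32), (Beta, 21, mkt, 31), (Helix, 28, cs, 7), (Lyra, 18, x3, 36), (Lyra, 20, ops, 18)}
Keep only column(s) pname, price, region: {(Argo, 21, qa), (Beta, 18, mkt), (Beta, 21, mkt), (Helix, 28, cs), (Lyra, 18, x3), (Lyra, 20, ops)}

{(Argo, 21, qa), (Beta, 18, mkt), (Beta, 21, mkt), (Helix, 28, cs), (Lyra, 18, x3), (Lyra, 20, ops)}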